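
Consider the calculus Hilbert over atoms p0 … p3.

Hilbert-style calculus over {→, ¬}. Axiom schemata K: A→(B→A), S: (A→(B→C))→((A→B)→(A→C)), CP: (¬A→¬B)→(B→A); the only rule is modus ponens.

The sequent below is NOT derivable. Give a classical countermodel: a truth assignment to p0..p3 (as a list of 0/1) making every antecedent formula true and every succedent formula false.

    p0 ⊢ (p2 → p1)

Truth-table refutation:
  v=0000: Γ:[p0=F] Δ:[(p2 → p1)=T] refutes=False
  v=0001: Γ:[p0=F] Δ:[(p2 → p1)=T] refutes=False
  v=0010: Γ:[p0=F] Δ:[(p2 → p1)=F] refutes=False
  v=0011: Γ:[p0=F] Δ:[(p2 → p1)=F] refutes=False
  v=0100: Γ:[p0=F] Δ:[(p2 → p1)=T] refutes=False
  v=0101: Γ:[p0=F] Δ:[(p2 → p1)=T] refutes=False
  v=0110: Γ:[p0=F] Δ:[(p2 → p1)=T] refutes=False
  v=0111: Γ:[p0=F] Δ:[(p2 → p1)=T] refutes=False
  v=1000: Γ:[p0=T] Δ:[(p2 → p1)=T] refutes=False
  v=1001: Γ:[p0=T] Δ:[(p2 → p1)=T] refutes=False
  v=1010: Γ:[p0=T] Δ:[(p2 → p1)=F] refutes=True  ← countermodel

Result: [1, 0, 1, 0]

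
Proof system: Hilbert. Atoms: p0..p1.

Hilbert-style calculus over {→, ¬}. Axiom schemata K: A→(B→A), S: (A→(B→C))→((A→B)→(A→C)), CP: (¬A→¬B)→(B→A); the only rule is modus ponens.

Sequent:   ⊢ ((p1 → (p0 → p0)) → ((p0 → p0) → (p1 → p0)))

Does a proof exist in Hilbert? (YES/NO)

Enumerate valuations to refute Γ ⊢ Δ:
  v=00: Γ:[] Δ:[((p1 → (p0 → p0)) → ((p0 → p0) → (p1 → p0)))=T] refutes=False
  v=01: Γ:[] Δ:[((p1 → (p0 → p0)) → ((p0 → p0) → (p1 → p0)))=F] refutes=True  ← countermodel

Result: NO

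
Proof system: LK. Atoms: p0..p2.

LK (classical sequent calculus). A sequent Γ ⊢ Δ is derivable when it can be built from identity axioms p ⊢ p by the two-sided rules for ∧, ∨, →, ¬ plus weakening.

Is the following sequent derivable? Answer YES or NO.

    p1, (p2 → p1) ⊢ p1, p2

Derivation (root first):
[→L] p1, (p2 → p1) ⊢ p1, p2
  [WR] p1 ⊢ p1, p2
    [Ax] p1 ⊢ p1
  [WR] p1 ⊢ p1, p2
    [Ax] p1 ⊢ p1

Result: YES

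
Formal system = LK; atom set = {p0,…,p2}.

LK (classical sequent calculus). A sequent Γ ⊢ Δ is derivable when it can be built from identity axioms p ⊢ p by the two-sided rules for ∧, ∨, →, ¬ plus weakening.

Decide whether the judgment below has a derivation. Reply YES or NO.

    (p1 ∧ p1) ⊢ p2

Truth-table refutation:
  v=000: Γ:[(p1 ∧ p1)=F] Δ:[p2=F] refutes=False
  v=001: Γ:[(p1 ∧ p1)=F] Δ:[p2=T] refutes=False
  v=010: Γ:[(p1 ∧ p1)=T] Δ:[p2=F] refutes=True  ← countermodel

Result: NO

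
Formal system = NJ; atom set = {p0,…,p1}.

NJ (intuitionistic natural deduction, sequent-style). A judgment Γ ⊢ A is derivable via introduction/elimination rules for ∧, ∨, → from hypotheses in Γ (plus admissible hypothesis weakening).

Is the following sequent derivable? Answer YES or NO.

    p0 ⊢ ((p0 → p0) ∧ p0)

Derivation (root first):
[∧I] p0 ⊢ ((p0 → p0) ∧ p0)
  [→I]  ⊢ (p0 → p0)
    [Ax] p0 ⊢ p0
  [Ax] p0 ⊢ p0

Result: YES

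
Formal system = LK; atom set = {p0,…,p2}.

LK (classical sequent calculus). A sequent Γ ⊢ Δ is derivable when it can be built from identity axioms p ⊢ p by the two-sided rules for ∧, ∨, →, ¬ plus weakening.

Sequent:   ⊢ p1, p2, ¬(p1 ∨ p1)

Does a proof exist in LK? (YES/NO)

Derivation trace:
[¬R]  ⊢ p1, p2, ¬(p1 ∨ p1)
  [∨L] (p1 ∨ p1) ⊢ p1, p2
    [WR] p1 ⊢ p1, p2
      [Ax] p1 ⊢ p1
    [WR] p1 ⊢ p1, p2
      [Ax] p1 ⊢ p1

Result: YES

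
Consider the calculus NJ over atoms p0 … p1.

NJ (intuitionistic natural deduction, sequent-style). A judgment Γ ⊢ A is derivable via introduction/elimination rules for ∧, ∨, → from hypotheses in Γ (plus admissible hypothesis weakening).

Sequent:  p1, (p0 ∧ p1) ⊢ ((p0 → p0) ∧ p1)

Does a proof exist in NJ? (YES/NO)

Derivation trace:
[∧I] p1, (p0 ∧ p1) ⊢ ((p0 → p0) ∧ p1)
  [→I]  ⊢ (p0 → p0)
    [Ax] p0 ⊢ p0
  [Wk] p1, (p0 ∧ p1) ⊢ p1
    [Ax] p1 ⊢ p1

Result: YES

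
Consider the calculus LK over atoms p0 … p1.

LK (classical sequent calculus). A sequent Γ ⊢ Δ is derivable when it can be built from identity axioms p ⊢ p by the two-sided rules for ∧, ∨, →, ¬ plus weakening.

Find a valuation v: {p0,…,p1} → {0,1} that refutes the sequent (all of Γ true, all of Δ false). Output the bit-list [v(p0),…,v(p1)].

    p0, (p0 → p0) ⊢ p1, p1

Truth-table refutation:
  v=00: Γ:[p0=F, (p0 → p0)=T] Δ:[p1=F, p1=F] refutes=False
  v=01: Γ:[p0=F, (p0 → p0)=T] Δ:[p1=T, p1=T] refutes=False
  v=10: Γ:[p0=T, (p0 → p0)=T] Δ:[p1=F, p1=F] refutes=True  ← countermodel

Result: [1, 0]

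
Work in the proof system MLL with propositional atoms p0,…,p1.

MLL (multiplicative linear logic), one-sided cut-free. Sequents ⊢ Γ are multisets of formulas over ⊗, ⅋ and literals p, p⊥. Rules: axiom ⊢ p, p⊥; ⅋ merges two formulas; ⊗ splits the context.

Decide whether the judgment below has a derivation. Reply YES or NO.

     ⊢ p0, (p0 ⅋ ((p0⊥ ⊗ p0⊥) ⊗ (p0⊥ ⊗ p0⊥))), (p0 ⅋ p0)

Derivation trace:
[⅋]  ⊢ p0, (p0 ⅋ ((p0⊥ ⊗ p0⊥) ⊗ (p0⊥ ⊗ p0⊥))), (p0 ⅋ p0)
  [⅋]  ⊢ p0, p0, p0, (p0 ⅋ ((p0⊥ ⊗ p0⊥) ⊗ (p0⊥ ⊗ p0⊥)))
    [⊗]  ⊢ p0, p0, p0, p0, ((p0⊥ ⊗ p0⊥) ⊗ (p0⊥ ⊗ p0⊥))
      [⊗]  ⊢ p0, p0, (p0⊥ ⊗ p0⊥)
        [Ax]  ⊢ p0, p0⊥
        [Ax]  ⊢ p0, p0⊥
      [⊗]  ⊢ p0, p0, (p0⊥ ⊗ p0⊥)
        [Ax]  ⊢ p0, p0⊥
        [Ax]  ⊢ p0, p0⊥

Result: YES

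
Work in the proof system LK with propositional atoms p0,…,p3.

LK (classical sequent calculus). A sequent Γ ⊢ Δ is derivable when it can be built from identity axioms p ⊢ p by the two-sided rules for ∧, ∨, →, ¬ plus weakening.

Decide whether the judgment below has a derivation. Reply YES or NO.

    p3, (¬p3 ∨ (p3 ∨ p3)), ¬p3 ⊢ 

Derivation (root first):
[¬L] p3, (¬p3 ∨ (p3 ∨ p3)), ¬p3 ⊢ 
  [∨L] p3, (¬p3 ∨ (p3 ∨ p3)) ⊢ p3
    [¬L] p3, ¬p3 ⊢ 
      [Ax] p3 ⊢ p3
    [∨L] (p3 ∨ p3) ⊢ p3
      [Ax] p3 ⊢ p3
      [Ax] p3 ⊢ p3

Result: YES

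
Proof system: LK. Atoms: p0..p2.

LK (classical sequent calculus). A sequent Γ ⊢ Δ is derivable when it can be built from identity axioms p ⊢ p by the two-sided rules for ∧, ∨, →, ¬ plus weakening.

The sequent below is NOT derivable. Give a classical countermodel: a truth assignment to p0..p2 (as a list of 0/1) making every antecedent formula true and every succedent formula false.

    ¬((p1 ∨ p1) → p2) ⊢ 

Enumerate valuations to refute Γ ⊢ Δ:
  v=000: Γ:[¬((p1 ∨ p1) → p2)=F] Δ:[] refutes=False
  v=001: Γ:[¬((p1 ∨ p1) → p2)=F] Δ:[] refutes=False
  v=010: Γ:[¬((p1 ∨ p1) → p2)=T] Δ:[] refutes=True  ← countermodel

Result: [0, 1, 0]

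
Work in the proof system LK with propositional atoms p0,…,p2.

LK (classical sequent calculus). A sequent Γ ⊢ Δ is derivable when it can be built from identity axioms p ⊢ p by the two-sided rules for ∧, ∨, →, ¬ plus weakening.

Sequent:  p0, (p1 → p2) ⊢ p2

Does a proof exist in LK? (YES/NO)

Enumerate valuations to refute Γ ⊢ Δ:
  v=000: Γ:[p0=F, (p1 → p2)=T] Δ:[p2=F] refutes=False
  v=001: Γ:[p0=F, (p1 → p2)=T] Δ:[p2=T] refutes=False
  v=010: Γ:[p0=F, (p1 → p2)=F] Δ:[p2=F] refutes=False
  v=011: Γ:[p0=F, (p1 → p2)=T] Δ:[p2=T] refutes=False
  v=100: Γ:[p0=T, (p1 → p2)=T] Δ:[p2=F] refutes=True  ← countermodel

Result: NO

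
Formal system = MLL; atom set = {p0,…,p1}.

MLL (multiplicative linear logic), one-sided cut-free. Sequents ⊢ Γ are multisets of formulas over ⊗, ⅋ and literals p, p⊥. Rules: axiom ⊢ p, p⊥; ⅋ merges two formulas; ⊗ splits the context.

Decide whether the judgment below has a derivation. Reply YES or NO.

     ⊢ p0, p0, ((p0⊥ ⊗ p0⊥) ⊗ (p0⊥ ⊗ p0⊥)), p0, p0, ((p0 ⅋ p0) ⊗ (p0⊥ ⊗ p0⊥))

Derivation (root first):
[⊗]  ⊢ p0, p0, ((p0⊥ ⊗ p0⊥) ⊗ (p0⊥ ⊗ p0⊥)), p0, p0, ((p0 ⅋ p0) ⊗ (p0⊥ ⊗ p0⊥))
  [⅋]  ⊢ p0, p0, ((p0⊥ ⊗ p0⊥) ⊗ (p0⊥ ⊗ p0⊥)), (p0 ⅋ p0)
    [⊗]  ⊢ p0, p0, p0, p0, ((p0⊥ ⊗ p0⊥) ⊗ (p0⊥ ⊗ p0⊥))
      [⊗]  ⊢ p0, p0, (p0⊥ ⊗ p0⊥)
        [Ax]  ⊢ p0, p0⊥
        [Ax]  ⊢ p0, p0⊥
      [⊗]  ⊢ p0, p0, (p0⊥ ⊗ p0⊥)
        [Ax]  ⊢ p0, p0⊥
        [Ax]  ⊢ p0, p0⊥
  [⊗]  ⊢ p0, p0, (p0⊥ ⊗ p0⊥)
    [Ax]  ⊢ p0, p0⊥
    [Ax]  ⊢ p0, p0⊥

Result: YES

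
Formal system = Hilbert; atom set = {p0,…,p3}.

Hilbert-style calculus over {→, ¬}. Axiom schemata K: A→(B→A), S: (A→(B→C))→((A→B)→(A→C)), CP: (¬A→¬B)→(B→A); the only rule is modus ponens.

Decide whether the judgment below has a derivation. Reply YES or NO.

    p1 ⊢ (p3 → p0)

Truth-table refutation:
  v=0000: Γ:[p1=F] Δ:[(p3 → p0)=T] refutes=False
  v=0001: Γ:[p1=F] Δ:[(p3 → p0)=F] refutes=False
  v=0010: Γ:[p1=F] Δ:[(p3 → p0)=T] refutes=False
  v=0011: Γ:[p1=F] Δ:[(p3 → p0)=F] refutes=False
  v=0100: Γ:[p1=T] Δ:[(p3 → p0)=T] refutes=False
  v=0101: Γ:[p1=T] Δ:[(p3 → p0)=F] refutes=True  ← countermodel

Result: NO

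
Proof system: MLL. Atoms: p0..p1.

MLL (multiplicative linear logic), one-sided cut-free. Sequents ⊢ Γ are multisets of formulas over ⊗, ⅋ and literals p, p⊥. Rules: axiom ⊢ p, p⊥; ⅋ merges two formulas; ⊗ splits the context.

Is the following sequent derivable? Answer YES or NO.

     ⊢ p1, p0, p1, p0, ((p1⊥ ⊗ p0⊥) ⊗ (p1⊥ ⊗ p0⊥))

Derivation trace:
[⊗]  ⊢ p1, p0, p1, p0, ((p1⊥ ⊗ p0⊥) ⊗ (p1⊥ ⊗ p0⊥))
  [⊗]  ⊢ p1, p0, (p1⊥ ⊗ p0⊥)
    [Ax]  ⊢ p1, p1⊥
    [Ax]  ⊢ p0, p0⊥
  [⊗]  ⊢ p1, p0, (p1⊥ ⊗ p0⊥)
    [Ax]  ⊢ p1, p1⊥
    [Ax]  ⊢ p0, p0⊥

Result: YES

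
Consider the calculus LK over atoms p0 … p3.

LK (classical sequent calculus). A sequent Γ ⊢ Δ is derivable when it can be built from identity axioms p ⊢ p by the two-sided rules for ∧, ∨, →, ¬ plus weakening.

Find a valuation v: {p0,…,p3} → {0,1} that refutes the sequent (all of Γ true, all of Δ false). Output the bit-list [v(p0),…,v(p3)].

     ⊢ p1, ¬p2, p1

Search for a countermodel by truth-table:
  v=0000: Γ:[] Δ:[p1=F, ¬p2=T, p1=F] refutes=False
  v=0001: Γ:[] Δ:[p1=F, ¬p2=T, p1=F] refutes=False
  v=0010: Γ:[] Δ:[p1=F, ¬p2=F, p1=F] refutes=True  ← countermodel

Result: [0, 0, 1, 0]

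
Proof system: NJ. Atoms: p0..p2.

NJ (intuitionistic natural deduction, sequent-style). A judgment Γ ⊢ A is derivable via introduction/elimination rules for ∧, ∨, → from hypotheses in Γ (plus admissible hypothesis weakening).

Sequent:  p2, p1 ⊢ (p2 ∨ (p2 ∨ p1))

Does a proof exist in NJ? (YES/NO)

Derivation trace:
[Wk] p2, p1 ⊢ (p2 ∨ (p2 ∨ p1))
  [∨I₂] p2 ⊢ (p2 ∨ (p2 ∨ p1))
    [∨I₁] p2 ⊢ (p2 ∨ p1)
      [Ax] p2 ⊢ p2

Result: YES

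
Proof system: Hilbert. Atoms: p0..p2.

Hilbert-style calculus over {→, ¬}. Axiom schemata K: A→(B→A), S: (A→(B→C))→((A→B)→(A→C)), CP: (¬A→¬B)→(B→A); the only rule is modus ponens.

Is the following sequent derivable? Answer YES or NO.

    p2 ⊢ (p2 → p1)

Truth-table refutation:
  v=000: Γ:[p2=F] Δ:[(p2 → p1)=T] refutes=False
  v=001: Γ:[p2=T] Δ:[(p2 → p1)=F] refutes=True  ← countermodel

Result: NO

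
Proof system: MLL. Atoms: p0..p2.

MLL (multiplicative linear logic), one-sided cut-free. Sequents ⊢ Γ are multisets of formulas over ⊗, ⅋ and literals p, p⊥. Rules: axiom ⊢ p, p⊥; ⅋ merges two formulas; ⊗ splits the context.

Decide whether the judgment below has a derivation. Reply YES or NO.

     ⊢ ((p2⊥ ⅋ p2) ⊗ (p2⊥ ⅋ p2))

Proof tree:
[⊗]  ⊢ ((p2⊥ ⅋ p2) ⊗ (p2⊥ ⅋ p2))
  [⅋]  ⊢ (p2⊥ ⅋ p2)
    [Ax]  ⊢ p2, p2⊥
  [⅋]  ⊢ (p2⊥ ⅋ p2)
    [Ax]  ⊢ p2, p2⊥

Result: YES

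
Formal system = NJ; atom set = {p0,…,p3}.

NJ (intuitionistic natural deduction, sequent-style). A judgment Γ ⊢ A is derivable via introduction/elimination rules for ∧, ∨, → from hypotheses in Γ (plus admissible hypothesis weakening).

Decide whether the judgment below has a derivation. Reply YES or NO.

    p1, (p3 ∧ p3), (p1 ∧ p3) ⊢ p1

Derivation trace:
[Wk] p1, (p3 ∧ p3), (p1 ∧ p3) ⊢ p1
  [Wk] p1, (p3 ∧ p3) ⊢ p1
    [Ax] p1 ⊢ p1

Result: YES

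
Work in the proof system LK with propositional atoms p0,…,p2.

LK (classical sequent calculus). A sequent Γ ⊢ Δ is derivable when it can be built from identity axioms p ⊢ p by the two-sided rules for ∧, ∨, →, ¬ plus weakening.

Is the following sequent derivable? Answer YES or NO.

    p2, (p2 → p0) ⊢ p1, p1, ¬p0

Search for a countermodel by truth-table:
  v=000: Γ:[p2=F, (p2 → p0)=T] Δ:[p1=F, p1=F, ¬p0=T] refutes=False
  v=001: Γ:[p2=T, (p2 → p0)=F] Δ:[p1=F, p1=F, ¬p0=T] refutes=False
  v=010: Γ:[p2=F, (p2 → p0)=T] Δ:[p1=T, p1=T, ¬p0=T] refutes=False
  v=011: Γ:[p2=T, (p2 → p0)=F] Δ:[p1=T, p1=T, ¬p0=T] refutes=False
  v=100: Γ:[p2=F, (p2 → p0)=T] Δ:[p1=F, p1=F, ¬p0=F] refutes=False
  v=101: Γ:[p2=T, (p2 → p0)=T] Δ:[p1=F, p1=F, ¬p0=F] refutes=True  ← countermodel

Result: NO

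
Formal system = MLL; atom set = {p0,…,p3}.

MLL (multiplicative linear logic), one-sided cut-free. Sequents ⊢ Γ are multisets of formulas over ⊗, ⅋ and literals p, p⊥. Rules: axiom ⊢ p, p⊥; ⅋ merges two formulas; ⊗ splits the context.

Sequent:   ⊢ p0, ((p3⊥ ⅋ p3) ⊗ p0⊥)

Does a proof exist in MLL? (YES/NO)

Proof tree:
[⊗]  ⊢ p0, ((p3⊥ ⅋ p3) ⊗ p0⊥)
  [⅋]  ⊢ (p3⊥ ⅋ p3)
    [Ax]  ⊢ p3, p3⊥
  [Ax]  ⊢ p0, p0⊥

Result: YES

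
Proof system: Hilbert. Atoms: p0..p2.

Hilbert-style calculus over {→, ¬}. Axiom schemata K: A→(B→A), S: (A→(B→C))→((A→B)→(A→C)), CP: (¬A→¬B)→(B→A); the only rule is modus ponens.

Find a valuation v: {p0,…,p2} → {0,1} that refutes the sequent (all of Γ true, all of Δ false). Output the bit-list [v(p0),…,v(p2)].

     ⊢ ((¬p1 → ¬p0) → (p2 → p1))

Truth-table refutation:
  v=000: Γ:[] Δ:[((¬p1 → ¬p0) → (p2 → p1))=T] refutes=False
  v=001: Γ:[] Δ:[((¬p1 → ¬p0) → (p2 → p1))=F] refutes=True  ← countermodel

Result: [0, 0, 1]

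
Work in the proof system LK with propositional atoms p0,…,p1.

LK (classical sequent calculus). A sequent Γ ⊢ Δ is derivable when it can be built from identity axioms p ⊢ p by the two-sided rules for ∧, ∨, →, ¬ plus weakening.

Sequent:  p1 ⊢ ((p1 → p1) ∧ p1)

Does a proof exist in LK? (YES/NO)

Proof tree:
[∧R] p1 ⊢ ((p1 → p1) ∧ p1)
  [WL] p1 ⊢ (p1 → p1)
    [→R]  ⊢ (p1 → p1)
      [Ax] p1 ⊢ p1
  [Ax] p1 ⊢ p1

Result: YES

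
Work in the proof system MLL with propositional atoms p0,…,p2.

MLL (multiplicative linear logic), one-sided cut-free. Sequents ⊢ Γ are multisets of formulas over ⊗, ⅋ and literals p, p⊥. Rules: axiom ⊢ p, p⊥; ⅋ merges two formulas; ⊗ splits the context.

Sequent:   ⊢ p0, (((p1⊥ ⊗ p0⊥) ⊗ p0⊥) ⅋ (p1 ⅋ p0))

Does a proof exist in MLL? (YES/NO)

Proof tree:
[⅋]  ⊢ p0, (((p1⊥ ⊗ p0⊥) ⊗ p0⊥) ⅋ (p1 ⅋ p0))
  [⅋]  ⊢ p0, ((p1⊥ ⊗ p0⊥) ⊗ p0⊥), (p1 ⅋ p0)
    [⊗]  ⊢ p1, p0, p0, ((p1⊥ ⊗ p0⊥) ⊗ p0⊥)
      [⊗]  ⊢ p1, p0, (p1⊥ ⊗ p0⊥)
        [Ax]  ⊢ p1, p1⊥
        [Ax]  ⊢ p0, p0⊥
      [Ax]  ⊢ p0, p0⊥

Result: YES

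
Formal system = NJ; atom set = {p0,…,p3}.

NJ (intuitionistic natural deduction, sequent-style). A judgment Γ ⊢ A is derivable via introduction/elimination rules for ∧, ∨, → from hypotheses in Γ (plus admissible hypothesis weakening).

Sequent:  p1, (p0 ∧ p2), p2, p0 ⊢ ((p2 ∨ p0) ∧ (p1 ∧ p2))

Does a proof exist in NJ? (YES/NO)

Derivation trace:
[∧I] p1, (p0 ∧ p2), p2, p0 ⊢ ((p2 ∨ p0) ∧ (p1 ∧ p2))
  [Wk] p2, (p0 ∧ p2), p0 ⊢ (p2 ∨ p0)
    [∨I₁] p2, (p0 ∧ p2) ⊢ (p2 ∨ p0)
      [Wk] p2, (p0 ∧ p2) ⊢ p2
        [Ax] p2 ⊢ p2
  [∧I] p1, p2, (p0 ∧ p2) ⊢ (p1 ∧ p2)
    [Ax] p1 ⊢ p1
    [Wk] p2, (p0 ∧ p2) ⊢ p2
      [Ax] p2 ⊢ p2

Result: YES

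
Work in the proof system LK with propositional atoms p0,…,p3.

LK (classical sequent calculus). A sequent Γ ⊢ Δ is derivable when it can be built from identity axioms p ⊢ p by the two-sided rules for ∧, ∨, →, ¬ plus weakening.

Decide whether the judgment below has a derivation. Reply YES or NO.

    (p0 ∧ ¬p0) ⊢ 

Derivation (root first):
[∧L] (p0 ∧ ¬p0) ⊢ 
  [¬L] p0, ¬p0 ⊢ 
    [Ax] p0 ⊢ p0

Result: YES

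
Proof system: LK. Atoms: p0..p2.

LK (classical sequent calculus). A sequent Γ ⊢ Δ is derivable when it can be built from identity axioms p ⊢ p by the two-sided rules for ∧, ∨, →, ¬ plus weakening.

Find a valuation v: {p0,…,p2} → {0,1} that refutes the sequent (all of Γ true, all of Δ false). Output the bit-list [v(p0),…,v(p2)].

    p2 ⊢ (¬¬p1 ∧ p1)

Enumerate valuations to refute Γ ⊢ Δ:
  v=000: Γ:[p2=F] Δ:[(¬¬p1 ∧ p1)=F] refutes=False
  v=001: Γ:[p2=T] Δ:[(¬¬p1 ∧ p1)=F] refutes=True  ← countermodel

Result: [0, 0, 1]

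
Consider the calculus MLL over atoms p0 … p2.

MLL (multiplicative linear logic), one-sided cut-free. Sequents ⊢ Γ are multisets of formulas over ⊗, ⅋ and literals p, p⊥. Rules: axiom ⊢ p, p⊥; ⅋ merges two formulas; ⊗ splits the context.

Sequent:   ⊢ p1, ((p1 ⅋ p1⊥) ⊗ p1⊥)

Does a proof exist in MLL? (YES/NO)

Derivation trace:
[⊗]  ⊢ p1, ((p1 ⅋ p1⊥) ⊗ p1⊥)
  [⅋]  ⊢ (p1 ⅋ p1⊥)
    [Ax]  ⊢ p1, p1⊥
  [Ax]  ⊢ p1, p1⊥

Result: YES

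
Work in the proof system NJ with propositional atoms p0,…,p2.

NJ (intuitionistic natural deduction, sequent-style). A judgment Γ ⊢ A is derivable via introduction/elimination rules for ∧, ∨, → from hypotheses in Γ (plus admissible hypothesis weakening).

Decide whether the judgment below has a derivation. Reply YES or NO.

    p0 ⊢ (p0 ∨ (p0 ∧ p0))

Proof tree:
[∨I₂] p0 ⊢ (p0 ∨ (p0 ∧ p0))
  [∧I] p0 ⊢ (p0 ∧ p0)
    [Ax] p0 ⊢ p0
    [Wk] p0, p0 ⊢ p0
      [Ax] p0 ⊢ p0

Result: YES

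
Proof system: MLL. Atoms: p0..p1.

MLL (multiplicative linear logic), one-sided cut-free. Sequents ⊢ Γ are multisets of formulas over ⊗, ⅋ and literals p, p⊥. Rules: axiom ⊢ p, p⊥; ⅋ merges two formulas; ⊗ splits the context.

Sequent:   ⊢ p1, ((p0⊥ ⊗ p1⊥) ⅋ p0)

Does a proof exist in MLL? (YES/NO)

Derivation trace:
[⅋]  ⊢ p1, ((p0⊥ ⊗ p1⊥) ⅋ p0)
  [⊗]  ⊢ p0, p1, (p0⊥ ⊗ p1⊥)
    [Ax]  ⊢ p0, p0⊥
    [Ax]  ⊢ p1, p1⊥

Result: YES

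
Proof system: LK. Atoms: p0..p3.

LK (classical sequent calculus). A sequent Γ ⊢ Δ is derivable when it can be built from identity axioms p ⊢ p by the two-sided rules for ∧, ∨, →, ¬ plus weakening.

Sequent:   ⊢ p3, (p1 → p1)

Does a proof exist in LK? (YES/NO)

Proof tree:
[→R]  ⊢ p3, (p1 → p1)
  [WR] p1 ⊢ p1, p3
    [Ax] p1 ⊢ p1

Result: YES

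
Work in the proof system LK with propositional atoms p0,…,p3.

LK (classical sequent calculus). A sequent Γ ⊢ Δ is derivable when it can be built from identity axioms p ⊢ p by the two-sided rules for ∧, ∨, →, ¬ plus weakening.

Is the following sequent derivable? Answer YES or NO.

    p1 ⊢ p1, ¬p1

Derivation (root first):
[WL] p1 ⊢ p1, ¬p1
  [¬R]  ⊢ p1, ¬p1
    [Ax] p1 ⊢ p1

Result: YES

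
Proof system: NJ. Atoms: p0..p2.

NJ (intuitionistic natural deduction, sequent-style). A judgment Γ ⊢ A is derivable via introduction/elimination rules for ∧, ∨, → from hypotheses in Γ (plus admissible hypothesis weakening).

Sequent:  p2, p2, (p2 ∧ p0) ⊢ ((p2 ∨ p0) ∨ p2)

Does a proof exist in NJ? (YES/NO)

Derivation (root first):
[Wk] p2, p2, (p2 ∧ p0) ⊢ ((p2 ∨ p0) ∨ p2)
  [Wk] p2, p2 ⊢ ((p2 ∨ p0) ∨ p2)
    [∨I₁] p2 ⊢ ((p2 ∨ p0) ∨ p2)
      [∨I₁] p2 ⊢ (p2 ∨ p0)
        [Ax] p2 ⊢ p2

Result: YES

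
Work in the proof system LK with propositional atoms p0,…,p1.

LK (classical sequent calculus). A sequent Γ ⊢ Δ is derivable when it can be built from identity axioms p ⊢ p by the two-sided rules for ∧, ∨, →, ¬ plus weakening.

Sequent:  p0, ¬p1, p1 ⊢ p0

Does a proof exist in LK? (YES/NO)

Derivation trace:
[WL] p0, ¬p1, p1 ⊢ p0
  [¬L] p0, ¬p1 ⊢ p0
    [WR] p0 ⊢ p0, p1
      [Ax] p0 ⊢ p0

Result: YES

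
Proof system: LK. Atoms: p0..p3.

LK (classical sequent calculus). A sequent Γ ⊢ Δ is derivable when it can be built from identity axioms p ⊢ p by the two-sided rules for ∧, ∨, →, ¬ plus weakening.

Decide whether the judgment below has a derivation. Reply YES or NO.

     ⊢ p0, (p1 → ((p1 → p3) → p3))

Proof tree:
[→R]  ⊢ p0, (p1 → ((p1 → p3) → p3))
  [→R] p1 ⊢ p0, ((p1 → p3) → p3)
    [WR] p1, (p1 → p3) ⊢ p3, p0
      [→L] p1, (p1 → p3) ⊢ p3
        [Ax] p1 ⊢ p1
        [Ax] p3 ⊢ p3

Result: YES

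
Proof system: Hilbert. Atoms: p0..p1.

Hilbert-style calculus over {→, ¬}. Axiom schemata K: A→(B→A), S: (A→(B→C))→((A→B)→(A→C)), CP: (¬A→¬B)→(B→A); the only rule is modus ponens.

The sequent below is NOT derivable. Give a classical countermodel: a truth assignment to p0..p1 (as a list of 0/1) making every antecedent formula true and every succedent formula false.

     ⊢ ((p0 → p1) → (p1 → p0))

Search for a countermodel by truth-table:
  v=00: Γ:[] Δ:[((p0 → p1) → (p1 → p0))=T] refutes=False
  v=01: Γ:[] Δ:[((p0 → p1) → (p1 → p0))=F] refutes=True  ← countermodel

Result: [0, 1]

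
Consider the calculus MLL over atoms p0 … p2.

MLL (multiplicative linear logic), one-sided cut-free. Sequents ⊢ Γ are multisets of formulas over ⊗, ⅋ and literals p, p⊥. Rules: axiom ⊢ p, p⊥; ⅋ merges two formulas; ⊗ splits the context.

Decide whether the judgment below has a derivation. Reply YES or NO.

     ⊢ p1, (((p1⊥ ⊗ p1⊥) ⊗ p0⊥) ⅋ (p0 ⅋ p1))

Proof tree:
[⅋]  ⊢ p1, (((p1⊥ ⊗ p1⊥) ⊗ p0⊥) ⅋ (p0 ⅋ p1))
  [⅋]  ⊢ p1, ((p1⊥ ⊗ p1⊥) ⊗ p0⊥), (p0 ⅋ p1)
    [⊗]  ⊢ p1, p1, p0, ((p1⊥ ⊗ p1⊥) ⊗ p0⊥)
      [⊗]  ⊢ p1, p1, (p1⊥ ⊗ p1⊥)
        [Ax]  ⊢ p1, p1⊥
        [Ax]  ⊢ p1, p1⊥
      [Ax]  ⊢ p0, p0⊥

Result: YES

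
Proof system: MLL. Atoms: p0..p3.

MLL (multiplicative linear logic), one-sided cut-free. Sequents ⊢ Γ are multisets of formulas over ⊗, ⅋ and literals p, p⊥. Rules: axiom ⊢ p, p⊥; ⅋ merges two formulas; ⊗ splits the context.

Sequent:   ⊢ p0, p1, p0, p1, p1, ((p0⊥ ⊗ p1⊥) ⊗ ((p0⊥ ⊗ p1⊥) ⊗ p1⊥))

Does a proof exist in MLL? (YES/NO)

Proof tree:
[⊗]  ⊢ p0, p1, p0, p1, p1, ((p0⊥ ⊗ p1⊥) ⊗ ((p0⊥ ⊗ p1⊥) ⊗ p1⊥))
  [⊗]  ⊢ p0, p1, (p0⊥ ⊗ p1⊥)
    [Ax]  ⊢ p0, p0⊥
    [Ax]  ⊢ p1, p1⊥
  [⊗]  ⊢ p0, p1, p1, ((p0⊥ ⊗ p1⊥) ⊗ p1⊥)
    [⊗]  ⊢ p0, p1, (p0⊥ ⊗ p1⊥)
      [Ax]  ⊢ p0, p0⊥
      [Ax]  ⊢ p1, p1⊥
    [Ax]  ⊢ p1, p1⊥

Result: YES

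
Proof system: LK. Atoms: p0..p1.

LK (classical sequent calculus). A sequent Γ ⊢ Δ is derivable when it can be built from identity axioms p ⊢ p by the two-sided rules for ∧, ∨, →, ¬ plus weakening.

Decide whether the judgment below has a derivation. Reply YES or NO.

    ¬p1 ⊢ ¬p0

Truth-table refutation:
  v=00: Γ:[¬p1=T] Δ:[¬p0=T] refutes=False
  v=01: Γ:[¬p1=F] Δ:[¬p0=T] refutes=False
  v=10: Γ:[¬p1=T] Δ:[¬p0=F] refutes=True  ← countermodel

Result: NO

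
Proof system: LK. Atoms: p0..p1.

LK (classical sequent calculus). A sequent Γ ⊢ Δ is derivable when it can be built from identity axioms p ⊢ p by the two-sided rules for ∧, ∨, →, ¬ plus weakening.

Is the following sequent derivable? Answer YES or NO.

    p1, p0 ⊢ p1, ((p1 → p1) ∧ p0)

Proof tree:
[∧R] p1, p0 ⊢ p1, ((p1 → p1) ∧ p0)
  [→R] p1 ⊢ (p1 → p1)
    [WL] p1, p1 ⊢ p1
      [Ax] p1 ⊢ p1
  [WR] p1, p1, p0 ⊢ p1, p0
    [WL] p1, p1, p0 ⊢ p1
      [WL] p1, p1 ⊢ p1
        [Ax] p1 ⊢ p1

Result: YES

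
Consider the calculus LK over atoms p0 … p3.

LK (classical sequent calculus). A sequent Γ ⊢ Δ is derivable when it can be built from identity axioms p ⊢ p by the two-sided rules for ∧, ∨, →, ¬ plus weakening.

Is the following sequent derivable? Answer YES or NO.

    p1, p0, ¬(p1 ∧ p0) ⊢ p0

Derivation trace:
[WR] p1, p0, ¬(p1 ∧ p0) ⊢ p0
  [¬L] p1, p0, ¬(p1 ∧ p0) ⊢ 
    [∧R] p1, p0 ⊢ (p1 ∧ p0)
      [Ax] p1 ⊢ p1
      [Ax] p0 ⊢ p0

Result: YES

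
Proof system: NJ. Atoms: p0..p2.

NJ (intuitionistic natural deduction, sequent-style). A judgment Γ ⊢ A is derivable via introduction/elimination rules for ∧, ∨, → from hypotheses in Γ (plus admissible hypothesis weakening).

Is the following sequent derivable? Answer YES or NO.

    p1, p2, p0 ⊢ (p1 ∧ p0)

Proof tree:
[∧I] p1, p2, p0 ⊢ (p1 ∧ p0)
  [Ax] p1 ⊢ p1
  [Wk] p0, p2 ⊢ p0
    [Ax] p0 ⊢ p0

Result: YES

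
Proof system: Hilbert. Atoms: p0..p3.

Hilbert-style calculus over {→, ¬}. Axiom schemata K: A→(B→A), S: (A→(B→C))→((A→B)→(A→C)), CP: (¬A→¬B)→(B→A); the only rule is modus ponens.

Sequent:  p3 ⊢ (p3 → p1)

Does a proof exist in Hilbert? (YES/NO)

Truth-table refutation:
  v=0000: Γ:[p3=F] Δ:[(p3 → p1)=T] refutes=False
  v=0001: Γ:[p3=T] Δ:[(p3 → p1)=F] refutes=True  ← countermodel

Result: NO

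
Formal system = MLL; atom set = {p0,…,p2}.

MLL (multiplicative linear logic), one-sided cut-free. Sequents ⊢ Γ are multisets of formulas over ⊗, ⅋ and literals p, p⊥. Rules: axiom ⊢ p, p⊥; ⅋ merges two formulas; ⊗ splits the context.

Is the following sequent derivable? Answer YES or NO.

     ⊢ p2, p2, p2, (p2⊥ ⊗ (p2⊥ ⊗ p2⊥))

Derivation (root first):
[⊗]  ⊢ p2, p2, p2, (p2⊥ ⊗ (p2⊥ ⊗ p2⊥))
  [Ax]  ⊢ p2, p2⊥
  [⊗]  ⊢ p2, p2, (p2⊥ ⊗ p2⊥)
    [Ax]  ⊢ p2, p2⊥
    [Ax]  ⊢ p2, p2⊥

Result: YES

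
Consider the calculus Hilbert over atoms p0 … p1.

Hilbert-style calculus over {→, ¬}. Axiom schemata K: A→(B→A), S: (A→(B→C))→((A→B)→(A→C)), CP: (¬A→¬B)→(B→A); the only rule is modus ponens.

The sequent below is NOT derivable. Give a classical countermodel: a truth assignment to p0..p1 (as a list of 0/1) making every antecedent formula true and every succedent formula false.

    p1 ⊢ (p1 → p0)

Truth-table refutation:
  v=00: Γ:[p1=F] Δ:[(p1 → p0)=T] refutes=False
  v=01: Γ:[p1=T] Δ:[(p1 → p0)=F] refutes=True  ← countermodel

Result: [0, 1]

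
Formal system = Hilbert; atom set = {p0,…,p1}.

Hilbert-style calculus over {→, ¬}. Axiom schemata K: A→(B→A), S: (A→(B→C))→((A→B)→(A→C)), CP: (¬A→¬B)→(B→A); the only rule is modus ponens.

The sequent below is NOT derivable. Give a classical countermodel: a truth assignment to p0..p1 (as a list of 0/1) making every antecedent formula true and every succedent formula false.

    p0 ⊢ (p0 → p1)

Truth-table refutation:
  v=00: Γ:[p0=F] Δ:[(p0 → p1)=T] refutes=False
  v=01: Γ:[p0=F] Δ:[(p0 → p1)=T] refutes=False
  v=10: Γ:[p0=T] Δ:[(p0 → p1)=F] refutes=True  ← countermodel

Result: [1, 0]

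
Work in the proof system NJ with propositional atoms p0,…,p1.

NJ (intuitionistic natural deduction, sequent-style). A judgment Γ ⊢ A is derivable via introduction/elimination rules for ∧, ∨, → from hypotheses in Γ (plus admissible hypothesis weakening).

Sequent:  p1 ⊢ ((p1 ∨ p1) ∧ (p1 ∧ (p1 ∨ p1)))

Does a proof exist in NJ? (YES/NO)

Proof tree:
[∧I] p1 ⊢ ((p1 ∨ p1) ∧ (p1 ∧ (p1 ∨ p1)))
  [∨I₁] p1 ⊢ (p1 ∨ p1)
    [Ax] p1 ⊢ p1
  [∧I] p1 ⊢ (p1 ∧ (p1 ∨ p1))
    [Ax] p1 ⊢ p1
    [∨I₁] p1 ⊢ (p1 ∨ p1)
      [Ax] p1 ⊢ p1

Result: YES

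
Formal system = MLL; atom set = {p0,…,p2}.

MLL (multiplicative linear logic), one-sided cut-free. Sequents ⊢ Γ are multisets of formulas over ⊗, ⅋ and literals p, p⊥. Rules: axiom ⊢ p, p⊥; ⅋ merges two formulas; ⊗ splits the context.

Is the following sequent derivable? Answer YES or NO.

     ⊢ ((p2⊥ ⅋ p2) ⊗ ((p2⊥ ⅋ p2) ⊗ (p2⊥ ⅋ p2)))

Proof tree:
[⊗]  ⊢ ((p2⊥ ⅋ p2) ⊗ ((p2⊥ ⅋ p2) ⊗ (p2⊥ ⅋ p2)))
  [⅋]  ⊢ (p2⊥ ⅋ p2)
    [Ax]  ⊢ p2, p2⊥
  [⊗]  ⊢ ((p2⊥ ⅋ p2) ⊗ (p2⊥ ⅋ p2))
    [⅋]  ⊢ (p2⊥ ⅋ p2)
      [Ax]  ⊢ p2, p2⊥
    [⅋]  ⊢ (p2⊥ ⅋ p2)
      [Ax]  ⊢ p2, p2⊥

Result: YES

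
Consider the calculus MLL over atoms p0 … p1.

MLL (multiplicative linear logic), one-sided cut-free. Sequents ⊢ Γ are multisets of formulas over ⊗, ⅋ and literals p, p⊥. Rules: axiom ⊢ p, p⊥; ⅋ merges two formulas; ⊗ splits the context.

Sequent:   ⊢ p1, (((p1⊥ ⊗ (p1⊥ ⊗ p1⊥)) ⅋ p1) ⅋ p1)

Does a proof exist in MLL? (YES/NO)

Derivation (root first):
[⅋]  ⊢ p1, (((p1⊥ ⊗ (p1⊥ ⊗ p1⊥)) ⅋ p1) ⅋ p1)
  [⅋]  ⊢ p1, p1, ((p1⊥ ⊗ (p1⊥ ⊗ p1⊥)) ⅋ p1)
    [⊗]  ⊢ p1, p1, p1, (p1⊥ ⊗ (p1⊥ ⊗ p1⊥))
      [Ax]  ⊢ p1, p1⊥
      [⊗]  ⊢ p1, p1, (p1⊥ ⊗ p1⊥)
        [Ax]  ⊢ p1, p1⊥
        [Ax]  ⊢ p1, p1⊥

Result: YES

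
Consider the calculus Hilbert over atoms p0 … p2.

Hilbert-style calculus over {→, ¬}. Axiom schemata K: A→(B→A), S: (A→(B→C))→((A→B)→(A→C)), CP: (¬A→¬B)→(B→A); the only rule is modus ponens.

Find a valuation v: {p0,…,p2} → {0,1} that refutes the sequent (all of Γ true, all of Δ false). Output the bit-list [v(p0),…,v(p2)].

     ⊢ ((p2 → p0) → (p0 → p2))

Search for a countermodel by truth-table:
  v=000: Γ:[] Δ:[((p2 → p0) → (p0 → p2))=T] refutes=False
  v=001: Γ:[] Δ:[((p2 → p0) → (p0 → p2))=T] refutes=False
  v=010: Γ:[] Δ:[((p2 → p0) → (p0 → p2))=T] refutes=False
  v=011: Γ:[] Δ:[((p2 → p0) → (p0 → p2))=T] refutes=False
  v=100: Γ:[] Δ:[((p2 → p0) → (p0 → p2))=F] refutes=True  ← countermodel

Result: [1, 0, 0]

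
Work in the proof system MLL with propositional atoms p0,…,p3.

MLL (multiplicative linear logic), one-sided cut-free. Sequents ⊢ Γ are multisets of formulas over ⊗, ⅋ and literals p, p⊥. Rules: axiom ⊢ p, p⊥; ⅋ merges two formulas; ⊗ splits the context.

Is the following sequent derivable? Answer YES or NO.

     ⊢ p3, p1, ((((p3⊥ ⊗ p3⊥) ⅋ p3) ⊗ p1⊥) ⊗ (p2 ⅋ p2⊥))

Derivation trace:
[⊗]  ⊢ p3, p1, ((((p3⊥ ⊗ p3⊥) ⅋ p3) ⊗ p1⊥) ⊗ (p2 ⅋ p2⊥))
  [⊗]  ⊢ p3, p1, (((p3⊥ ⊗ p3⊥) ⅋ p3) ⊗ p1⊥)
    [⅋]  ⊢ p3, ((p3⊥ ⊗ p3⊥) ⅋ p3)
      [⊗]  ⊢ p3, p3, (p3⊥ ⊗ p3⊥)
        [Ax]  ⊢ p3, p3⊥
        [Ax]  ⊢ p3, p3⊥
    [Ax]  ⊢ p1, p1⊥
  [⅋]  ⊢ (p2 ⅋ p2⊥)
    [Ax]  ⊢ p2, p2⊥

Result: YES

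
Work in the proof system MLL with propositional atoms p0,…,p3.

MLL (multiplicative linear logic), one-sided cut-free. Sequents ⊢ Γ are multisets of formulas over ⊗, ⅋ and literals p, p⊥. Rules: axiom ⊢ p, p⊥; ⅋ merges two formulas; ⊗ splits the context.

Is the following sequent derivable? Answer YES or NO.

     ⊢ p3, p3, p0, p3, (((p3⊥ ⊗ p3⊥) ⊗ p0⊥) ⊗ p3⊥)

Derivation trace:
[⊗]  ⊢ p3, p3, p0, p3, (((p3⊥ ⊗ p3⊥) ⊗ p0⊥) ⊗ p3⊥)
  [⊗]  ⊢ p3, p3, p0, ((p3⊥ ⊗ p3⊥) ⊗ p0⊥)
    [⊗]  ⊢ p3, p3, (p3⊥ ⊗ p3⊥)
      [Ax]  ⊢ p3, p3⊥
      [Ax]  ⊢ p3, p3⊥
    [Ax]  ⊢ p0, p0⊥
  [Ax]  ⊢ p3, p3⊥

Result: YES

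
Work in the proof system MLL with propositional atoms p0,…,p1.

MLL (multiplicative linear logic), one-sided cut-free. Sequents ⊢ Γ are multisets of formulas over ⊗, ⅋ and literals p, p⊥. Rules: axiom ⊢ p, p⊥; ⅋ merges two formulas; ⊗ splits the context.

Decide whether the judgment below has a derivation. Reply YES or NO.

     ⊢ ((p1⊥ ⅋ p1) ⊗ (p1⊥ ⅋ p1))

Proof tree:
[⊗]  ⊢ ((p1⊥ ⅋ p1) ⊗ (p1⊥ ⅋ p1))
  [⅋]  ⊢ (p1⊥ ⅋ p1)
    [Ax]  ⊢ p1, p1⊥
  [⅋]  ⊢ (p1⊥ ⅋ p1)
    [Ax]  ⊢ p1, p1⊥

Result: YES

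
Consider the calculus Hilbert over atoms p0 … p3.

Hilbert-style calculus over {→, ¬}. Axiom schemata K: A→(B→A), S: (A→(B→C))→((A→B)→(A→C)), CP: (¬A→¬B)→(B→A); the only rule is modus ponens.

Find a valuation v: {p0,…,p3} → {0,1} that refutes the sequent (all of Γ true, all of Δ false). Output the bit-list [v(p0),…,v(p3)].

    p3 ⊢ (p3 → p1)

Truth-table refutation:
  v=0000: Γ:[p3=F] Δ:[(p3 → p1)=T] refutes=False
  v=0001: Γ:[p3=T] Δ:[(p3 → p1)=F] refutes=True  ← countermodel

Result: [0, 0, 0, 1]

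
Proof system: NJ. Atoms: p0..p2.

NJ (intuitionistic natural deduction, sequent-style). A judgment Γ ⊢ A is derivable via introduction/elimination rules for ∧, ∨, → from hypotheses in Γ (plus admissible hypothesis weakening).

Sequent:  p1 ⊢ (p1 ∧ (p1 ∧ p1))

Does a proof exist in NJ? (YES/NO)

Proof tree:
[∧I] p1 ⊢ (p1 ∧ (p1 ∧ p1))
  [Ax] p1 ⊢ p1
  [∧I] p1 ⊢ (p1 ∧ p1)
    [Ax] p1 ⊢ p1
    [Ax] p1 ⊢ p1

Result: YES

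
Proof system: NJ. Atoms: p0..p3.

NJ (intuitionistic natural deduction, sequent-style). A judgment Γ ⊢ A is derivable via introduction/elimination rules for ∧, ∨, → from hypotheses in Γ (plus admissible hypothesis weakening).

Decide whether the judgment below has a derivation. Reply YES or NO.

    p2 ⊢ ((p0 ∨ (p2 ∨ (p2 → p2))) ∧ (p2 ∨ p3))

Derivation trace:
[∧I] p2 ⊢ ((p0 ∨ (p2 ∨ (p2 → p2))) ∧ (p2 ∨ p3))
  [∨I₂]  ⊢ (p0 ∨ (p2 ∨ (p2 → p2)))
    [∨I₂]  ⊢ (p2 ∨ (p2 → p2))
      [→I]  ⊢ (p2 → p2)
        [Ax] p2 ⊢ p2
  [∨I₁] p2 ⊢ (p2 ∨ p3)
    [Ax] p2 ⊢ p2

Result: YES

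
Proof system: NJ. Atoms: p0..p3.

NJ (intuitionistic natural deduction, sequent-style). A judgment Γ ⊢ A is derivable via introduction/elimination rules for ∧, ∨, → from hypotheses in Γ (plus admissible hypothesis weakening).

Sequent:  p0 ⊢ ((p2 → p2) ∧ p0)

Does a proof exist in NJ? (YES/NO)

Proof tree:
[∧I] p0 ⊢ ((p2 → p2) ∧ p0)
  [→I]  ⊢ (p2 → p2)
    [Ax] p2 ⊢ p2
  [Ax] p0 ⊢ p0

Result: YES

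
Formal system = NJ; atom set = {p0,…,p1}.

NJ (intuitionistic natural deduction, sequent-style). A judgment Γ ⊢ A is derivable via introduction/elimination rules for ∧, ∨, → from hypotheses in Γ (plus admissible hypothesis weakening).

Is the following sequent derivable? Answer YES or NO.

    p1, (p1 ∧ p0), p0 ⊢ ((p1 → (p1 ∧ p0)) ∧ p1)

Proof tree:
[∧I] p1, (p1 ∧ p0), p0 ⊢ ((p1 → (p1 ∧ p0)) ∧ p1)
  [Wk] p0, (p1 ∧ p0) ⊢ (p1 → (p1 ∧ p0))
    [→I] p0 ⊢ (p1 → (p1 ∧ p0))
      [∧I] p1, p0 ⊢ (p1 ∧ p0)
        [Ax] p1 ⊢ p1
        [Ax] p0 ⊢ p0
  [Ax] p1 ⊢ p1

Result: YES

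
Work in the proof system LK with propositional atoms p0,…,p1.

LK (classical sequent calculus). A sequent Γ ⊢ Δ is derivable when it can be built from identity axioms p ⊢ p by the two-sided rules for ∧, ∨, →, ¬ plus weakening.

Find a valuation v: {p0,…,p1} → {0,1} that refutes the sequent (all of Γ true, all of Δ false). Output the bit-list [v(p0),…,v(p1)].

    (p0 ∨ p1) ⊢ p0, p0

Search for a countermodel by truth-table:
  v=00: Γ:[(p0 ∨ p1)=F] Δ:[p0=F, p0=F] refutes=False
  v=01: Γ:[(p0 ∨ p1)=T] Δ:[p0=F, p0=F] refutes=True  ← countermodel

Result: [0, 1]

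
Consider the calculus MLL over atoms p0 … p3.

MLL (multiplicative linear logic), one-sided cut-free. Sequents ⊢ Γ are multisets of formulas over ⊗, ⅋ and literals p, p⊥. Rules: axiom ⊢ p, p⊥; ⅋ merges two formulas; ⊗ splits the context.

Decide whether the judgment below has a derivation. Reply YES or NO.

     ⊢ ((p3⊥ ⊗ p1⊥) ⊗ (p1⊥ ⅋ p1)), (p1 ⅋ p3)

Derivation (root first):
[⅋]  ⊢ ((p3⊥ ⊗ p1⊥) ⊗ (p1⊥ ⅋ p1)), (p1 ⅋ p3)
  [⊗]  ⊢ p3, p1, ((p3⊥ ⊗ p1⊥) ⊗ (p1⊥ ⅋ p1))
    [⊗]  ⊢ p3, p1, (p3⊥ ⊗ p1⊥)
      [Ax]  ⊢ p3, p3⊥
      [Ax]  ⊢ p1, p1⊥
    [⅋]  ⊢ (p1⊥ ⅋ p1)
      [Ax]  ⊢ p1, p1⊥

Result: YES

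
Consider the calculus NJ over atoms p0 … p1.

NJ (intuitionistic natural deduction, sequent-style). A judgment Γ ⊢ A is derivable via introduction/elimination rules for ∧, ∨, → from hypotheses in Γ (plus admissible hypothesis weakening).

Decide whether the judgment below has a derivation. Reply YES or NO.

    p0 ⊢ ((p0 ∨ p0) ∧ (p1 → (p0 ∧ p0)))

Derivation (root first):
[∧I] p0 ⊢ ((p0 ∨ p0) ∧ (p1 → (p0 ∧ p0)))
  [∨I₂] p0 ⊢ (p0 ∨ p0)
    [Ax] p0 ⊢ p0
  [→I] p0 ⊢ (p1 → (p0 ∧ p0))
    [∧I] p1, p0 ⊢ (p0 ∧ p0)
      [Wk] p0, p1 ⊢ p0
        [Ax] p0 ⊢ p0
      [Wk] p0, p1 ⊢ p0
        [Ax] p0 ⊢ p0

Result: YES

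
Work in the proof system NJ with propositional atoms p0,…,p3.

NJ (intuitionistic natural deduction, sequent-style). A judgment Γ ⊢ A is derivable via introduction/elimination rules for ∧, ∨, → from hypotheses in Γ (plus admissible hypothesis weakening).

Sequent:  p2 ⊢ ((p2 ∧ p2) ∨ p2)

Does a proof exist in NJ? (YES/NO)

Derivation (root first):
[∨I₁] p2 ⊢ ((p2 ∧ p2) ∨ p2)
  [∧I] p2 ⊢ (p2 ∧ p2)
    [Ax] p2 ⊢ p2
    [Ax] p2 ⊢ p2

Result: YES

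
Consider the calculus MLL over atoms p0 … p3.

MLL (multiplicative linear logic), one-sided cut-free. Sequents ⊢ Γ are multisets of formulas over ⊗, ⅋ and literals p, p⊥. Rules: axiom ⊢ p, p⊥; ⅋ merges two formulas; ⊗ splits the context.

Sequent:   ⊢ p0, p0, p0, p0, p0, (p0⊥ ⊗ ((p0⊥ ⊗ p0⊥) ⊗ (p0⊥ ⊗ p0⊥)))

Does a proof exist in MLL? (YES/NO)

Derivation trace:
[⊗]  ⊢ p0, p0, p0, p0, p0, (p0⊥ ⊗ ((p0⊥ ⊗ p0⊥) ⊗ (p0⊥ ⊗ p0⊥)))
  [Ax]  ⊢ p0, p0⊥
  [⊗]  ⊢ p0, p0, p0, p0, ((p0⊥ ⊗ p0⊥) ⊗ (p0⊥ ⊗ p0⊥))
    [⊗]  ⊢ p0, p0, (p0⊥ ⊗ p0⊥)
      [Ax]  ⊢ p0, p0⊥
      [Ax]  ⊢ p0, p0⊥
    [⊗]  ⊢ p0, p0, (p0⊥ ⊗ p0⊥)
      [Ax]  ⊢ p0, p0⊥
      [Ax]  ⊢ p0, p0⊥

Result: YES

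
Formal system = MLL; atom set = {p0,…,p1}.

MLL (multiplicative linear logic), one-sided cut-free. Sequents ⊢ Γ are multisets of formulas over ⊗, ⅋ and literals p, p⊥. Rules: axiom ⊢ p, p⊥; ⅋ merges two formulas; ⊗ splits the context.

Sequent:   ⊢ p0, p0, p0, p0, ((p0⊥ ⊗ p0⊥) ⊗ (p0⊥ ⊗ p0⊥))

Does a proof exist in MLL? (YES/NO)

Derivation trace:
[⊗]  ⊢ p0, p0, p0, p0, ((p0⊥ ⊗ p0⊥) ⊗ (p0⊥ ⊗ p0⊥))
  [⊗]  ⊢ p0, p0, (p0⊥ ⊗ p0⊥)
    [Ax]  ⊢ p0, p0⊥
    [Ax]  ⊢ p0, p0⊥
  [⊗]  ⊢ p0, p0, (p0⊥ ⊗ p0⊥)
    [Ax]  ⊢ p0, p0⊥
    [Ax]  ⊢ p0, p0⊥

Result: YES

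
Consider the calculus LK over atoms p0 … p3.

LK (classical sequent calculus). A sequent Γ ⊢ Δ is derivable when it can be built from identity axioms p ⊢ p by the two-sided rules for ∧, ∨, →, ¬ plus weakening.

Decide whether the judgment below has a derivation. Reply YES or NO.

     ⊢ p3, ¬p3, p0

Derivation (root first):
[WR]  ⊢ p3, ¬p3, p0
  [¬R]  ⊢ p3, ¬p3
    [Ax] p3 ⊢ p3

Result: YES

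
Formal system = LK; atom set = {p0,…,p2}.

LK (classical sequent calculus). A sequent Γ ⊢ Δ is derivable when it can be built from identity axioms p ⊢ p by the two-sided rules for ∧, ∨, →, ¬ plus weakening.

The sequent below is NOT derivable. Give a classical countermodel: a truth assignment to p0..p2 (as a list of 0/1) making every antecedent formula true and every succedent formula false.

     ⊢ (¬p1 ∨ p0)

Truth-table refutation:
  v=000: Γ:[] Δ:[(¬p1 ∨ p0)=T] refutes=False
  v=001: Γ:[] Δ:[(¬p1 ∨ p0)=T] refutes=False
  v=010: Γ:[] Δ:[(¬p1 ∨ p0)=F] refutes=True  ← countermodel

Result: [0, 1, 0]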